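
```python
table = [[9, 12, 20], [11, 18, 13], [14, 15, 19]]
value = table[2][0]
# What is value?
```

table[2] = [14, 15, 19]. Taking column 0 of that row yields 14.

14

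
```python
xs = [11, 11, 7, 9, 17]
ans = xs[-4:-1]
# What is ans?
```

xs has length 5. The slice xs[-4:-1] selects indices [1, 2, 3] (1->11, 2->7, 3->9), giving [11, 7, 9].

[11, 7, 9]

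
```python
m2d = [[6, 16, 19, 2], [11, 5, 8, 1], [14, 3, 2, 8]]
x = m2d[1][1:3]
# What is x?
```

m2d[1] = [11, 5, 8, 1]. m2d[1] has length 4. The slice m2d[1][1:3] selects indices [1, 2] (1->5, 2->8), giving [5, 8].

[5, 8]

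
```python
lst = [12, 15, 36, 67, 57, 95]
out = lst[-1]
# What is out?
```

lst has length 6. Negative index -1 maps to positive index 6 + (-1) = 5. lst[5] = 95.

95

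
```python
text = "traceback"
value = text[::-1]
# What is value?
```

text has length 9. The slice text[::-1] selects indices [8, 7, 6, 5, 4, 3, 2, 1, 0] (8->'k', 7->'c', 6->'a', 5->'b', 4->'e', 3->'c', 2->'a', 1->'r', 0->'t'), giving 'kcabecart'.

'kcabecart'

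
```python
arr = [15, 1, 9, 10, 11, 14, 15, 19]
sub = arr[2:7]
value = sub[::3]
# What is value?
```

arr has length 8. The slice arr[2:7] selects indices [2, 3, 4, 5, 6] (2->9, 3->10, 4->11, 5->14, 6->15), giving [9, 10, 11, 14, 15]. So sub = [9, 10, 11, 14, 15]. sub has length 5. The slice sub[::3] selects indices [0, 3] (0->9, 3->14), giving [9, 14].

[9, 14]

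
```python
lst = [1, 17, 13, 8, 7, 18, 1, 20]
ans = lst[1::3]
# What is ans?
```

lst has length 8. The slice lst[1::3] selects indices [1, 4, 7] (1->17, 4->7, 7->20), giving [17, 7, 20].

[17, 7, 20]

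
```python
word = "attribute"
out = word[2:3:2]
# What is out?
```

word has length 9. The slice word[2:3:2] selects indices [2] (2->'t'), giving 't'.

't'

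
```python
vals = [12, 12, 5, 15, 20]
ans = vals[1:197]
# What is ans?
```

vals has length 5. The slice vals[1:197] selects indices [1, 2, 3, 4] (1->12, 2->5, 3->15, 4->20), giving [12, 5, 15, 20].

[12, 5, 15, 20]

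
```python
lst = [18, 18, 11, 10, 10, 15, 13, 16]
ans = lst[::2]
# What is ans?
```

lst has length 8. The slice lst[::2] selects indices [0, 2, 4, 6] (0->18, 2->11, 4->10, 6->13), giving [18, 11, 10, 13].

[18, 11, 10, 13]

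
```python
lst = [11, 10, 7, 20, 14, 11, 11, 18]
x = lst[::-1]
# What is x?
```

lst has length 8. The slice lst[::-1] selects indices [7, 6, 5, 4, 3, 2, 1, 0] (7->18, 6->11, 5->11, 4->14, 3->20, 2->7, 1->10, 0->11), giving [18, 11, 11, 14, 20, 7, 10, 11].

[18, 11, 11, 14, 20, 7, 10, 11]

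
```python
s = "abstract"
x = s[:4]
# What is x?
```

s has length 8. The slice s[:4] selects indices [0, 1, 2, 3] (0->'a', 1->'b', 2->'s', 3->'t'), giving 'abst'.

'abst'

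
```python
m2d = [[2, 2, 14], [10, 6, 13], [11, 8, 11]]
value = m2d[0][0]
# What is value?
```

m2d[0] = [2, 2, 14]. Taking column 0 of that row yields 2.

2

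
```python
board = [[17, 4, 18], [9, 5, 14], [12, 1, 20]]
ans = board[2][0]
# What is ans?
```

board[2] = [12, 1, 20]. Taking column 0 of that row yields 12.

12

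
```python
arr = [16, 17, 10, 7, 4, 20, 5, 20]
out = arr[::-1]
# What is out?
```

arr has length 8. The slice arr[::-1] selects indices [7, 6, 5, 4, 3, 2, 1, 0] (7->20, 6->5, 5->20, 4->4, 3->7, 2->10, 1->17, 0->16), giving [20, 5, 20, 4, 7, 10, 17, 16].

[20, 5, 20, 4, 7, 10, 17, 16]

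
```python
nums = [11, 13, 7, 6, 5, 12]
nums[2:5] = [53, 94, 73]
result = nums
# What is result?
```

nums starts as [11, 13, 7, 6, 5, 12] (length 6). The slice nums[2:5] covers indices [2, 3, 4] with values [7, 6, 5]. Replacing that slice with [53, 94, 73] (same length) produces [11, 13, 53, 94, 73, 12].

[11, 13, 53, 94, 73, 12]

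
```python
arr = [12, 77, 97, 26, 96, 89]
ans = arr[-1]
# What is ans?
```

arr has length 6. Negative index -1 maps to positive index 6 + (-1) = 5. arr[5] = 89.

89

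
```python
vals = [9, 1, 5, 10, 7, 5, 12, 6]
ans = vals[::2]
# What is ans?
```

vals has length 8. The slice vals[::2] selects indices [0, 2, 4, 6] (0->9, 2->5, 4->7, 6->12), giving [9, 5, 7, 12].

[9, 5, 7, 12]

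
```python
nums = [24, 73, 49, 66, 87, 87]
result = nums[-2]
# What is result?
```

nums has length 6. Negative index -2 maps to positive index 6 + (-2) = 4. nums[4] = 87.

87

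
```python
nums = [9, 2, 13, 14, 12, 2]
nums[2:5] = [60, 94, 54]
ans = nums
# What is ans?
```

nums starts as [9, 2, 13, 14, 12, 2] (length 6). The slice nums[2:5] covers indices [2, 3, 4] with values [13, 14, 12]. Replacing that slice with [60, 94, 54] (same length) produces [9, 2, 60, 94, 54, 2].

[9, 2, 60, 94, 54, 2]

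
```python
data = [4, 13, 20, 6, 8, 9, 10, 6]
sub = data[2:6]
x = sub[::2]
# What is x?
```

data has length 8. The slice data[2:6] selects indices [2, 3, 4, 5] (2->20, 3->6, 4->8, 5->9), giving [20, 6, 8, 9]. So sub = [20, 6, 8, 9]. sub has length 4. The slice sub[::2] selects indices [0, 2] (0->20, 2->8), giving [20, 8].

[20, 8]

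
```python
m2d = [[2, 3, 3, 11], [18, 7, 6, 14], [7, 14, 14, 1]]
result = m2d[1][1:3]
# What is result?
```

m2d[1] = [18, 7, 6, 14]. m2d[1] has length 4. The slice m2d[1][1:3] selects indices [1, 2] (1->7, 2->6), giving [7, 6].

[7, 6]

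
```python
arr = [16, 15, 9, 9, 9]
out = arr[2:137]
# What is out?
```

arr has length 5. The slice arr[2:137] selects indices [2, 3, 4] (2->9, 3->9, 4->9), giving [9, 9, 9].

[9, 9, 9]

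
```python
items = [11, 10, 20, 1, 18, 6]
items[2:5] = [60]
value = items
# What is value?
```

items starts as [11, 10, 20, 1, 18, 6] (length 6). The slice items[2:5] covers indices [2, 3, 4] with values [20, 1, 18]. Replacing that slice with [60] (different length) produces [11, 10, 60, 6].

[11, 10, 60, 6]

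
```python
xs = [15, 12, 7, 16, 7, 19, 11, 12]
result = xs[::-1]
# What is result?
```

xs has length 8. The slice xs[::-1] selects indices [7, 6, 5, 4, 3, 2, 1, 0] (7->12, 6->11, 5->19, 4->7, 3->16, 2->7, 1->12, 0->15), giving [12, 11, 19, 7, 16, 7, 12, 15].

[12, 11, 19, 7, 16, 7, 12, 15]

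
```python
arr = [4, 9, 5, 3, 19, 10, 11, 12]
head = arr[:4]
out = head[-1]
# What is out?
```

arr has length 8. The slice arr[:4] selects indices [0, 1, 2, 3] (0->4, 1->9, 2->5, 3->3), giving [4, 9, 5, 3]. So head = [4, 9, 5, 3]. Then head[-1] = 3.

3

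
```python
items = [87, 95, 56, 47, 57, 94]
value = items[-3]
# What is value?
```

items has length 6. Negative index -3 maps to positive index 6 + (-3) = 3. items[3] = 47.

47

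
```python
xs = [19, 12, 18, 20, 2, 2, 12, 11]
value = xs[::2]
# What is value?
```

xs has length 8. The slice xs[::2] selects indices [0, 2, 4, 6] (0->19, 2->18, 4->2, 6->12), giving [19, 18, 2, 12].

[19, 18, 2, 12]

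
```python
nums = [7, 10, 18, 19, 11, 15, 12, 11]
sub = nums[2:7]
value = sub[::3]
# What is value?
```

nums has length 8. The slice nums[2:7] selects indices [2, 3, 4, 5, 6] (2->18, 3->19, 4->11, 5->15, 6->12), giving [18, 19, 11, 15, 12]. So sub = [18, 19, 11, 15, 12]. sub has length 5. The slice sub[::3] selects indices [0, 3] (0->18, 3->15), giving [18, 15].

[18, 15]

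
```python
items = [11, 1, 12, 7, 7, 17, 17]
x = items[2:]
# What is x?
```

items has length 7. The slice items[2:] selects indices [2, 3, 4, 5, 6] (2->12, 3->7, 4->7, 5->17, 6->17), giving [12, 7, 7, 17, 17].

[12, 7, 7, 17, 17]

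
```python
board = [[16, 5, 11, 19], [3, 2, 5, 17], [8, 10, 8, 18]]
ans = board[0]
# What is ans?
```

board has 3 rows. Row 0 is [16, 5, 11, 19].

[16, 5, 11, 19]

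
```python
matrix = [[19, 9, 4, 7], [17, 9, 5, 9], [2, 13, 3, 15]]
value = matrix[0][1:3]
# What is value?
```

matrix[0] = [19, 9, 4, 7]. matrix[0] has length 4. The slice matrix[0][1:3] selects indices [1, 2] (1->9, 2->4), giving [9, 4].

[9, 4]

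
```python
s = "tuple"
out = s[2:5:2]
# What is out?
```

s has length 5. The slice s[2:5:2] selects indices [2, 4] (2->'p', 4->'e'), giving 'pe'.

'pe'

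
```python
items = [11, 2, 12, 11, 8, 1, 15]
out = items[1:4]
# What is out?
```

items has length 7. The slice items[1:4] selects indices [1, 2, 3] (1->2, 2->12, 3->11), giving [2, 12, 11].

[2, 12, 11]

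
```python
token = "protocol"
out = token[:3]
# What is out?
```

token has length 8. The slice token[:3] selects indices [0, 1, 2] (0->'p', 1->'r', 2->'o'), giving 'pro'.

'pro'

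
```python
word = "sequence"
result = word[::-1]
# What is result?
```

word has length 8. The slice word[::-1] selects indices [7, 6, 5, 4, 3, 2, 1, 0] (7->'e', 6->'c', 5->'n', 4->'e', 3->'u', 2->'q', 1->'e', 0->'s'), giving 'ecneuqes'.

'ecneuqes'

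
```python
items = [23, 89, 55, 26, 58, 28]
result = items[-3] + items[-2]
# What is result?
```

items has length 6. Negative index -3 maps to positive index 6 + (-3) = 3. items[3] = 26.
items has length 6. Negative index -2 maps to positive index 6 + (-2) = 4. items[4] = 58.
Sum: 26 + 58 = 84.

84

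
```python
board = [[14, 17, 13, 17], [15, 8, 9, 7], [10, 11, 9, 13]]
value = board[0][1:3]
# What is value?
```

board[0] = [14, 17, 13, 17]. board[0] has length 4. The slice board[0][1:3] selects indices [1, 2] (1->17, 2->13), giving [17, 13].

[17, 13]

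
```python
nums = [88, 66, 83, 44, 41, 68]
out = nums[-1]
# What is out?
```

nums has length 6. Negative index -1 maps to positive index 6 + (-1) = 5. nums[5] = 68.

68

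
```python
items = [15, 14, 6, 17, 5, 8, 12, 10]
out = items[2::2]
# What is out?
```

items has length 8. The slice items[2::2] selects indices [2, 4, 6] (2->6, 4->5, 6->12), giving [6, 5, 12].

[6, 5, 12]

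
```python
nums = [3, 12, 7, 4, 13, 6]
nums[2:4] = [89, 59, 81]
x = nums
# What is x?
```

nums starts as [3, 12, 7, 4, 13, 6] (length 6). The slice nums[2:4] covers indices [2, 3] with values [7, 4]. Replacing that slice with [89, 59, 81] (different length) produces [3, 12, 89, 59, 81, 13, 6].

[3, 12, 89, 59, 81, 13, 6]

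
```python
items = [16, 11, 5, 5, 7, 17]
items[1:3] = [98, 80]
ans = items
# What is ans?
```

items starts as [16, 11, 5, 5, 7, 17] (length 6). The slice items[1:3] covers indices [1, 2] with values [11, 5]. Replacing that slice with [98, 80] (same length) produces [16, 98, 80, 5, 7, 17].

[16, 98, 80, 5, 7, 17]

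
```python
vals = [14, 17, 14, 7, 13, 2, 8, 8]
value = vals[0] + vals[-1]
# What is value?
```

vals has length 8. vals[0] = 14.
vals has length 8. Negative index -1 maps to positive index 8 + (-1) = 7. vals[7] = 8.
Sum: 14 + 8 = 22.

22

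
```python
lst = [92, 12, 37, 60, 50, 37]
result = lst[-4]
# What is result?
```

lst has length 6. Negative index -4 maps to positive index 6 + (-4) = 2. lst[2] = 37.

37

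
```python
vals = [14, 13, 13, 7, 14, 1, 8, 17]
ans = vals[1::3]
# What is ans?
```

vals has length 8. The slice vals[1::3] selects indices [1, 4, 7] (1->13, 4->14, 7->17), giving [13, 14, 17].

[13, 14, 17]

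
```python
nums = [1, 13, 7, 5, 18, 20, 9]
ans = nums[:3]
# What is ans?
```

nums has length 7. The slice nums[:3] selects indices [0, 1, 2] (0->1, 1->13, 2->7), giving [1, 13, 7].

[1, 13, 7]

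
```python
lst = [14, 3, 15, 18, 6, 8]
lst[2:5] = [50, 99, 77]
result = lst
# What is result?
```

lst starts as [14, 3, 15, 18, 6, 8] (length 6). The slice lst[2:5] covers indices [2, 3, 4] with values [15, 18, 6]. Replacing that slice with [50, 99, 77] (same length) produces [14, 3, 50, 99, 77, 8].

[14, 3, 50, 99, 77, 8]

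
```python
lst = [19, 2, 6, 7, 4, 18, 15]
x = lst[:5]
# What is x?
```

lst has length 7. The slice lst[:5] selects indices [0, 1, 2, 3, 4] (0->19, 1->2, 2->6, 3->7, 4->4), giving [19, 2, 6, 7, 4].

[19, 2, 6, 7, 4]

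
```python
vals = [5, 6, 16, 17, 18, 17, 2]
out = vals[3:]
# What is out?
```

vals has length 7. The slice vals[3:] selects indices [3, 4, 5, 6] (3->17, 4->18, 5->17, 6->2), giving [17, 18, 17, 2].

[17, 18, 17, 2]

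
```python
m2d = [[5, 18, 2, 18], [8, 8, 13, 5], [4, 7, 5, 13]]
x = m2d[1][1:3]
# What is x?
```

m2d[1] = [8, 8, 13, 5]. m2d[1] has length 4. The slice m2d[1][1:3] selects indices [1, 2] (1->8, 2->13), giving [8, 13].

[8, 13]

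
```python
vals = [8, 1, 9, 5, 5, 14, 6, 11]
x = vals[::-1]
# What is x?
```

vals has length 8. The slice vals[::-1] selects indices [7, 6, 5, 4, 3, 2, 1, 0] (7->11, 6->6, 5->14, 4->5, 3->5, 2->9, 1->1, 0->8), giving [11, 6, 14, 5, 5, 9, 1, 8].

[11, 6, 14, 5, 5, 9, 1, 8]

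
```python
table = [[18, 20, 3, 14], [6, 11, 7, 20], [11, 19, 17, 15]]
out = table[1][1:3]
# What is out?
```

table[1] = [6, 11, 7, 20]. table[1] has length 4. The slice table[1][1:3] selects indices [1, 2] (1->11, 2->7), giving [11, 7].

[11, 7]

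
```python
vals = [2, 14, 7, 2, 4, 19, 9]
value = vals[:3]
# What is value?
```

vals has length 7. The slice vals[:3] selects indices [0, 1, 2] (0->2, 1->14, 2->7), giving [2, 14, 7].

[2, 14, 7]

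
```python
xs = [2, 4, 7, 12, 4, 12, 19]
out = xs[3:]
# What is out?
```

xs has length 7. The slice xs[3:] selects indices [3, 4, 5, 6] (3->12, 4->4, 5->12, 6->19), giving [12, 4, 12, 19].

[12, 4, 12, 19]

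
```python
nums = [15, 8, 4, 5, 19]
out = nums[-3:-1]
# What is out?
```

nums has length 5. The slice nums[-3:-1] selects indices [2, 3] (2->4, 3->5), giving [4, 5].

[4, 5]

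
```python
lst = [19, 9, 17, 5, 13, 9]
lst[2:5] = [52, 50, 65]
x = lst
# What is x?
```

lst starts as [19, 9, 17, 5, 13, 9] (length 6). The slice lst[2:5] covers indices [2, 3, 4] with values [17, 5, 13]. Replacing that slice with [52, 50, 65] (same length) produces [19, 9, 52, 50, 65, 9].

[19, 9, 52, 50, 65, 9]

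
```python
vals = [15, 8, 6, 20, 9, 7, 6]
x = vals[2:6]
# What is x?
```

vals has length 7. The slice vals[2:6] selects indices [2, 3, 4, 5] (2->6, 3->20, 4->9, 5->7), giving [6, 20, 9, 7].

[6, 20, 9, 7]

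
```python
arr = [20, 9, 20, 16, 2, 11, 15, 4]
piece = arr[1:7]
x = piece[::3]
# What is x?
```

arr has length 8. The slice arr[1:7] selects indices [1, 2, 3, 4, 5, 6] (1->9, 2->20, 3->16, 4->2, 5->11, 6->15), giving [9, 20, 16, 2, 11, 15]. So piece = [9, 20, 16, 2, 11, 15]. piece has length 6. The slice piece[::3] selects indices [0, 3] (0->9, 3->2), giving [9, 2].

[9, 2]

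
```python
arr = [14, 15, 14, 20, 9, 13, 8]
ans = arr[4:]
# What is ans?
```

arr has length 7. The slice arr[4:] selects indices [4, 5, 6] (4->9, 5->13, 6->8), giving [9, 13, 8].

[9, 13, 8]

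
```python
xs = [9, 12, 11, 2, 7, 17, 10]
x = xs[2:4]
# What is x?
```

xs has length 7. The slice xs[2:4] selects indices [2, 3] (2->11, 3->2), giving [11, 2].

[11, 2]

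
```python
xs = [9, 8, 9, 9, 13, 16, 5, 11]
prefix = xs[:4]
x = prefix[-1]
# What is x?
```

xs has length 8. The slice xs[:4] selects indices [0, 1, 2, 3] (0->9, 1->8, 2->9, 3->9), giving [9, 8, 9, 9]. So prefix = [9, 8, 9, 9]. Then prefix[-1] = 9.

9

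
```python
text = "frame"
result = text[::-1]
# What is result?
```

text has length 5. The slice text[::-1] selects indices [4, 3, 2, 1, 0] (4->'e', 3->'m', 2->'a', 1->'r', 0->'f'), giving 'emarf'.

'emarf'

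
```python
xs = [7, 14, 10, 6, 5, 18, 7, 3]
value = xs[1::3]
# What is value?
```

xs has length 8. The slice xs[1::3] selects indices [1, 4, 7] (1->14, 4->5, 7->3), giving [14, 5, 3].

[14, 5, 3]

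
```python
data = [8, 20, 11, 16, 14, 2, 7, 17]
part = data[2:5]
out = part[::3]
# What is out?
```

data has length 8. The slice data[2:5] selects indices [2, 3, 4] (2->11, 3->16, 4->14), giving [11, 16, 14]. So part = [11, 16, 14]. part has length 3. The slice part[::3] selects indices [0] (0->11), giving [11].

[11]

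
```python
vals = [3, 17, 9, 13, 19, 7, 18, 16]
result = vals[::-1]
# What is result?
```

vals has length 8. The slice vals[::-1] selects indices [7, 6, 5, 4, 3, 2, 1, 0] (7->16, 6->18, 5->7, 4->19, 3->13, 2->9, 1->17, 0->3), giving [16, 18, 7, 19, 13, 9, 17, 3].

[16, 18, 7, 19, 13, 9, 17, 3]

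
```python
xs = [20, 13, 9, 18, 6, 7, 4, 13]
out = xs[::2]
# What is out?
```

xs has length 8. The slice xs[::2] selects indices [0, 2, 4, 6] (0->20, 2->9, 4->6, 6->4), giving [20, 9, 6, 4].

[20, 9, 6, 4]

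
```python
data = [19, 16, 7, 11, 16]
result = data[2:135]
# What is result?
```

data has length 5. The slice data[2:135] selects indices [2, 3, 4] (2->7, 3->11, 4->16), giving [7, 11, 16].

[7, 11, 16]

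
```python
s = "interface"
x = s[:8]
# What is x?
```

s has length 9. The slice s[:8] selects indices [0, 1, 2, 3, 4, 5, 6, 7] (0->'i', 1->'n', 2->'t', 3->'e', 4->'r', 5->'f', 6->'a', 7->'c'), giving 'interfac'.

'interfac'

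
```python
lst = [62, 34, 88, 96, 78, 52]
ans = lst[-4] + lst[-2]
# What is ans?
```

lst has length 6. Negative index -4 maps to positive index 6 + (-4) = 2. lst[2] = 88.
lst has length 6. Negative index -2 maps to positive index 6 + (-2) = 4. lst[4] = 78.
Sum: 88 + 78 = 166.

166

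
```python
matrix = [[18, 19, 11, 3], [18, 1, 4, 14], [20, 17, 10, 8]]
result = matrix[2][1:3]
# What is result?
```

matrix[2] = [20, 17, 10, 8]. matrix[2] has length 4. The slice matrix[2][1:3] selects indices [1, 2] (1->17, 2->10), giving [17, 10].

[17, 10]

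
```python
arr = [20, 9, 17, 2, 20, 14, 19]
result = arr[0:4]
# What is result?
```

arr has length 7. The slice arr[0:4] selects indices [0, 1, 2, 3] (0->20, 1->9, 2->17, 3->2), giving [20, 9, 17, 2].

[20, 9, 17, 2]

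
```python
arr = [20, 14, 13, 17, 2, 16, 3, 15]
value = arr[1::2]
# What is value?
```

arr has length 8. The slice arr[1::2] selects indices [1, 3, 5, 7] (1->14, 3->17, 5->16, 7->15), giving [14, 17, 16, 15].

[14, 17, 16, 15]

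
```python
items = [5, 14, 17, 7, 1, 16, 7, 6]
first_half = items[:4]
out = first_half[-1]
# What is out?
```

items has length 8. The slice items[:4] selects indices [0, 1, 2, 3] (0->5, 1->14, 2->17, 3->7), giving [5, 14, 17, 7]. So first_half = [5, 14, 17, 7]. Then first_half[-1] = 7.

7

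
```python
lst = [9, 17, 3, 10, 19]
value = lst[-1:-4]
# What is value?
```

lst has length 5. The slice lst[-1:-4] resolves to an empty index range, so the result is [].

[]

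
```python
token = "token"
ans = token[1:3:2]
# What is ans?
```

token has length 5. The slice token[1:3:2] selects indices [1] (1->'o'), giving 'o'.

'o'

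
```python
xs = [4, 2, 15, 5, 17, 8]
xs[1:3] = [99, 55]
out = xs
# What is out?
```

xs starts as [4, 2, 15, 5, 17, 8] (length 6). The slice xs[1:3] covers indices [1, 2] with values [2, 15]. Replacing that slice with [99, 55] (same length) produces [4, 99, 55, 5, 17, 8].

[4, 99, 55, 5, 17, 8]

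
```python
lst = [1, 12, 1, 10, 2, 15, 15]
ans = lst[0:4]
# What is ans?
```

lst has length 7. The slice lst[0:4] selects indices [0, 1, 2, 3] (0->1, 1->12, 2->1, 3->10), giving [1, 12, 1, 10].

[1, 12, 1, 10]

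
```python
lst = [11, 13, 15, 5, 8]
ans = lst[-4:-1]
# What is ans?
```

lst has length 5. The slice lst[-4:-1] selects indices [1, 2, 3] (1->13, 2->15, 3->5), giving [13, 15, 5].

[13, 15, 5]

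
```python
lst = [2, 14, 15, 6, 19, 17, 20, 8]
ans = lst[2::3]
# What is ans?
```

lst has length 8. The slice lst[2::3] selects indices [2, 5] (2->15, 5->17), giving [15, 17].

[15, 17]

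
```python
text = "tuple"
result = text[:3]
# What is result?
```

text has length 5. The slice text[:3] selects indices [0, 1, 2] (0->'t', 1->'u', 2->'p'), giving 'tup'.

'tup'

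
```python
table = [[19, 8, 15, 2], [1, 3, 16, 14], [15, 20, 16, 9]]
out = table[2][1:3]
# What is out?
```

table[2] = [15, 20, 16, 9]. table[2] has length 4. The slice table[2][1:3] selects indices [1, 2] (1->20, 2->16), giving [20, 16].

[20, 16]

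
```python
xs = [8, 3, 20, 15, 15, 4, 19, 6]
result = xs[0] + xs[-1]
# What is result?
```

xs has length 8. xs[0] = 8.
xs has length 8. Negative index -1 maps to positive index 8 + (-1) = 7. xs[7] = 6.
Sum: 8 + 6 = 14.

14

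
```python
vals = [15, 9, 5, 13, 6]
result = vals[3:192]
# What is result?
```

vals has length 5. The slice vals[3:192] selects indices [3, 4] (3->13, 4->6), giving [13, 6].

[13, 6]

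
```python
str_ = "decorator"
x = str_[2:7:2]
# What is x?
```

str_ has length 9. The slice str_[2:7:2] selects indices [2, 4, 6] (2->'c', 4->'r', 6->'t'), giving 'crt'.

'crt'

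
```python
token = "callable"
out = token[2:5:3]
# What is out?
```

token has length 8. The slice token[2:5:3] selects indices [2] (2->'l'), giving 'l'.

'l'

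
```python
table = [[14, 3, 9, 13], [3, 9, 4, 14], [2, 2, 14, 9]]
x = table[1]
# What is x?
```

table has 3 rows. Row 1 is [3, 9, 4, 14].

[3, 9, 4, 14]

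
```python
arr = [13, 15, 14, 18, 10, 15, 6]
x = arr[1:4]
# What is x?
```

arr has length 7. The slice arr[1:4] selects indices [1, 2, 3] (1->15, 2->14, 3->18), giving [15, 14, 18].

[15, 14, 18]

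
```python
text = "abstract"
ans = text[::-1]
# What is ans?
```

text has length 8. The slice text[::-1] selects indices [7, 6, 5, 4, 3, 2, 1, 0] (7->'t', 6->'c', 5->'a', 4->'r', 3->'t', 2->'s', 1->'b', 0->'a'), giving 'tcartsba'.

'tcartsba'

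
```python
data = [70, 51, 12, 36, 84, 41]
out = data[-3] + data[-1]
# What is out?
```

data has length 6. Negative index -3 maps to positive index 6 + (-3) = 3. data[3] = 36.
data has length 6. Negative index -1 maps to positive index 6 + (-1) = 5. data[5] = 41.
Sum: 36 + 41 = 77.

77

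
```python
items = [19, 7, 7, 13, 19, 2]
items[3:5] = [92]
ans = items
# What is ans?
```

items starts as [19, 7, 7, 13, 19, 2] (length 6). The slice items[3:5] covers indices [3, 4] with values [13, 19]. Replacing that slice with [92] (different length) produces [19, 7, 7, 92, 2].

[19, 7, 7, 92, 2]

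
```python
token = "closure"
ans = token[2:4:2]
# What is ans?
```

token has length 7. The slice token[2:4:2] selects indices [2] (2->'o'), giving 'o'.

'o'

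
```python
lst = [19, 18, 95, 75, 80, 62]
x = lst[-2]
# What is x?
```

lst has length 6. Negative index -2 maps to positive index 6 + (-2) = 4. lst[4] = 80.

80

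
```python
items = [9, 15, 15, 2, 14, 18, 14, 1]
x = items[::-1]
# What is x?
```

items has length 8. The slice items[::-1] selects indices [7, 6, 5, 4, 3, 2, 1, 0] (7->1, 6->14, 5->18, 4->14, 3->2, 2->15, 1->15, 0->9), giving [1, 14, 18, 14, 2, 15, 15, 9].

[1, 14, 18, 14, 2, 15, 15, 9]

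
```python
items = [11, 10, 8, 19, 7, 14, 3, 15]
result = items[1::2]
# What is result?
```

items has length 8. The slice items[1::2] selects indices [1, 3, 5, 7] (1->10, 3->19, 5->14, 7->15), giving [10, 19, 14, 15].

[10, 19, 14, 15]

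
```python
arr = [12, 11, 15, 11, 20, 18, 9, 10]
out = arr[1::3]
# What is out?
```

arr has length 8. The slice arr[1::3] selects indices [1, 4, 7] (1->11, 4->20, 7->10), giving [11, 20, 10].

[11, 20, 10]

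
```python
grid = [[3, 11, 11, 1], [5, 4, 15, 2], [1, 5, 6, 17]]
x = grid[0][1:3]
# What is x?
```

grid[0] = [3, 11, 11, 1]. grid[0] has length 4. The slice grid[0][1:3] selects indices [1, 2] (1->11, 2->11), giving [11, 11].

[11, 11]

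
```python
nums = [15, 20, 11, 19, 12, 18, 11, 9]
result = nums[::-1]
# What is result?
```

nums has length 8. The slice nums[::-1] selects indices [7, 6, 5, 4, 3, 2, 1, 0] (7->9, 6->11, 5->18, 4->12, 3->19, 2->11, 1->20, 0->15), giving [9, 11, 18, 12, 19, 11, 20, 15].

[9, 11, 18, 12, 19, 11, 20, 15]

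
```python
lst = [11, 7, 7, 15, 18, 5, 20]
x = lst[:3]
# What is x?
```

lst has length 7. The slice lst[:3] selects indices [0, 1, 2] (0->11, 1->7, 2->7), giving [11, 7, 7].

[11, 7, 7]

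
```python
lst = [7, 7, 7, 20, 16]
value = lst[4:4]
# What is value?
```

lst has length 5. The slice lst[4:4] resolves to an empty index range, so the result is [].

[]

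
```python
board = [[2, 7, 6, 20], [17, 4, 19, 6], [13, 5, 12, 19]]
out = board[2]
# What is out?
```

board has 3 rows. Row 2 is [13, 5, 12, 19].

[13, 5, 12, 19]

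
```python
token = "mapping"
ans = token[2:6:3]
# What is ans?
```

token has length 7. The slice token[2:6:3] selects indices [2, 5] (2->'p', 5->'n'), giving 'pn'.

'pn'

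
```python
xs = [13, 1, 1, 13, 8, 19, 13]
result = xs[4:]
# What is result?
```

xs has length 7. The slice xs[4:] selects indices [4, 5, 6] (4->8, 5->19, 6->13), giving [8, 19, 13].

[8, 19, 13]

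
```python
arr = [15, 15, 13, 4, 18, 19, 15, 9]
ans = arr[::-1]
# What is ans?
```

arr has length 8. The slice arr[::-1] selects indices [7, 6, 5, 4, 3, 2, 1, 0] (7->9, 6->15, 5->19, 4->18, 3->4, 2->13, 1->15, 0->15), giving [9, 15, 19, 18, 4, 13, 15, 15].

[9, 15, 19, 18, 4, 13, 15, 15]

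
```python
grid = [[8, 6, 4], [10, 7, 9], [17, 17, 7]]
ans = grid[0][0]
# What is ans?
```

grid[0] = [8, 6, 4]. Taking column 0 of that row yields 8.

8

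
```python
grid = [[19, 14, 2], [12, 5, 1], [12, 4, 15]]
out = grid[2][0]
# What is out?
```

grid[2] = [12, 4, 15]. Taking column 0 of that row yields 12.

12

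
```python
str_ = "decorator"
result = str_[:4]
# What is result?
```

str_ has length 9. The slice str_[:4] selects indices [0, 1, 2, 3] (0->'d', 1->'e', 2->'c', 3->'o'), giving 'deco'.

'deco'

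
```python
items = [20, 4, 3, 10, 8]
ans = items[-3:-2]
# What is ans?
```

items has length 5. The slice items[-3:-2] selects indices [2] (2->3), giving [3].

[3]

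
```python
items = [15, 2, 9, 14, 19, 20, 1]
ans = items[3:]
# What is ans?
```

items has length 7. The slice items[3:] selects indices [3, 4, 5, 6] (3->14, 4->19, 5->20, 6->1), giving [14, 19, 20, 1].

[14, 19, 20, 1]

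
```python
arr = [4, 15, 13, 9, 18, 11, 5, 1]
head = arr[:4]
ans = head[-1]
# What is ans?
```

arr has length 8. The slice arr[:4] selects indices [0, 1, 2, 3] (0->4, 1->15, 2->13, 3->9), giving [4, 15, 13, 9]. So head = [4, 15, 13, 9]. Then head[-1] = 9.

9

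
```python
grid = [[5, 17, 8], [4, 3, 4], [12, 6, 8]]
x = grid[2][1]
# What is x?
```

grid[2] = [12, 6, 8]. Taking column 1 of that row yields 6.

6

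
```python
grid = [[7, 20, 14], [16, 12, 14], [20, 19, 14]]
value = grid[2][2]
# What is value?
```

grid[2] = [20, 19, 14]. Taking column 2 of that row yields 14.

14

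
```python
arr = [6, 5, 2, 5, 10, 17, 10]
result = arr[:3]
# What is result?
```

arr has length 7. The slice arr[:3] selects indices [0, 1, 2] (0->6, 1->5, 2->2), giving [6, 5, 2].

[6, 5, 2]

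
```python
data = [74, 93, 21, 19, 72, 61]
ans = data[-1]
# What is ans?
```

data has length 6. Negative index -1 maps to positive index 6 + (-1) = 5. data[5] = 61.

61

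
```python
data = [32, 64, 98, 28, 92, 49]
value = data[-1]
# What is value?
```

data has length 6. Negative index -1 maps to positive index 6 + (-1) = 5. data[5] = 49.

49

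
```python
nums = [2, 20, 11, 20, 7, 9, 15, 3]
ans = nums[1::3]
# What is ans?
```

nums has length 8. The slice nums[1::3] selects indices [1, 4, 7] (1->20, 4->7, 7->3), giving [20, 7, 3].

[20, 7, 3]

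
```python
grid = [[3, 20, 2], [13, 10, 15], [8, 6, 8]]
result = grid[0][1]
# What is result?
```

grid[0] = [3, 20, 2]. Taking column 1 of that row yields 20.

20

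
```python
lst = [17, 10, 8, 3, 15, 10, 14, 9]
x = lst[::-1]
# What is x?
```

lst has length 8. The slice lst[::-1] selects indices [7, 6, 5, 4, 3, 2, 1, 0] (7->9, 6->14, 5->10, 4->15, 3->3, 2->8, 1->10, 0->17), giving [9, 14, 10, 15, 3, 8, 10, 17].

[9, 14, 10, 15, 3, 8, 10, 17]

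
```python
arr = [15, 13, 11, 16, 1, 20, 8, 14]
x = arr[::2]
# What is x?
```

arr has length 8. The slice arr[::2] selects indices [0, 2, 4, 6] (0->15, 2->11, 4->1, 6->8), giving [15, 11, 1, 8].

[15, 11, 1, 8]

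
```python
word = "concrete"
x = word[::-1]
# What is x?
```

word has length 8. The slice word[::-1] selects indices [7, 6, 5, 4, 3, 2, 1, 0] (7->'e', 6->'t', 5->'e', 4->'r', 3->'c', 2->'n', 1->'o', 0->'c'), giving 'etercnoc'.

'etercnoc'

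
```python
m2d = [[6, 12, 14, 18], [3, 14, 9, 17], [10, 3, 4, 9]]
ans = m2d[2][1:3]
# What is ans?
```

m2d[2] = [10, 3, 4, 9]. m2d[2] has length 4. The slice m2d[2][1:3] selects indices [1, 2] (1->3, 2->4), giving [3, 4].

[3, 4]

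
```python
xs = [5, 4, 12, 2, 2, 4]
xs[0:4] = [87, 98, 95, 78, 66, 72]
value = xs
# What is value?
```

xs starts as [5, 4, 12, 2, 2, 4] (length 6). The slice xs[0:4] covers indices [0, 1, 2, 3] with values [5, 4, 12, 2]. Replacing that slice with [87, 98, 95, 78, 66, 72] (different length) produces [87, 98, 95, 78, 66, 72, 2, 4].

[87, 98, 95, 78, 66, 72, 2, 4]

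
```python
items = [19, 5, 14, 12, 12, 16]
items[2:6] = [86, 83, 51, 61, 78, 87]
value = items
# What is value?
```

items starts as [19, 5, 14, 12, 12, 16] (length 6). The slice items[2:6] covers indices [2, 3, 4, 5] with values [14, 12, 12, 16]. Replacing that slice with [86, 83, 51, 61, 78, 87] (different length) produces [19, 5, 86, 83, 51, 61, 78, 87].

[19, 5, 86, 83, 51, 61, 78, 87]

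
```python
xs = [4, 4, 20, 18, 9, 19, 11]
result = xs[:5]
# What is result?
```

xs has length 7. The slice xs[:5] selects indices [0, 1, 2, 3, 4] (0->4, 1->4, 2->20, 3->18, 4->9), giving [4, 4, 20, 18, 9].

[4, 4, 20, 18, 9]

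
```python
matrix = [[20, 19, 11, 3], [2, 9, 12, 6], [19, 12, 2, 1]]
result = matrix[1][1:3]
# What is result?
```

matrix[1] = [2, 9, 12, 6]. matrix[1] has length 4. The slice matrix[1][1:3] selects indices [1, 2] (1->9, 2->12), giving [9, 12].

[9, 12]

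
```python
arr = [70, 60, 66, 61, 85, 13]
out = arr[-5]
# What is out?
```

arr has length 6. Negative index -5 maps to positive index 6 + (-5) = 1. arr[1] = 60.

60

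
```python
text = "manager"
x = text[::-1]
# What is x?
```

text has length 7. The slice text[::-1] selects indices [6, 5, 4, 3, 2, 1, 0] (6->'r', 5->'e', 4->'g', 3->'a', 2->'n', 1->'a', 0->'m'), giving 'reganam'.

'reganam'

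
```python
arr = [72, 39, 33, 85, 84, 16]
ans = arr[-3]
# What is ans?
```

arr has length 6. Negative index -3 maps to positive index 6 + (-3) = 3. arr[3] = 85.

85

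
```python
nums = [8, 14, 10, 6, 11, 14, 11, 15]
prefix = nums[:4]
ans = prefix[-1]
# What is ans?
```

nums has length 8. The slice nums[:4] selects indices [0, 1, 2, 3] (0->8, 1->14, 2->10, 3->6), giving [8, 14, 10, 6]. So prefix = [8, 14, 10, 6]. Then prefix[-1] = 6.

6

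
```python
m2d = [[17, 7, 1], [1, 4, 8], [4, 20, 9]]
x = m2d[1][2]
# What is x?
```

m2d[1] = [1, 4, 8]. Taking column 2 of that row yields 8.

8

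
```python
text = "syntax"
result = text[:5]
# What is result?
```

text has length 6. The slice text[:5] selects indices [0, 1, 2, 3, 4] (0->'s', 1->'y', 2->'n', 3->'t', 4->'a'), giving 'synta'.

'synta'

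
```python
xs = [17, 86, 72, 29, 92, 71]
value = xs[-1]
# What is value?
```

xs has length 6. Negative index -1 maps to positive index 6 + (-1) = 5. xs[5] = 71.

71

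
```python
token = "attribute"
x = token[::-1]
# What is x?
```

token has length 9. The slice token[::-1] selects indices [8, 7, 6, 5, 4, 3, 2, 1, 0] (8->'e', 7->'t', 6->'u', 5->'b', 4->'i', 3->'r', 2->'t', 1->'t', 0->'a'), giving 'etubirtta'.

'etubirtta'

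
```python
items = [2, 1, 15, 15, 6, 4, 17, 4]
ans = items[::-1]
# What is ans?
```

items has length 8. The slice items[::-1] selects indices [7, 6, 5, 4, 3, 2, 1, 0] (7->4, 6->17, 5->4, 4->6, 3->15, 2->15, 1->1, 0->2), giving [4, 17, 4, 6, 15, 15, 1, 2].

[4, 17, 4, 6, 15, 15, 1, 2]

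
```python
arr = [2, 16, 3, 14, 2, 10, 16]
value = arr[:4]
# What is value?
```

arr has length 7. The slice arr[:4] selects indices [0, 1, 2, 3] (0->2, 1->16, 2->3, 3->14), giving [2, 16, 3, 14].

[2, 16, 3, 14]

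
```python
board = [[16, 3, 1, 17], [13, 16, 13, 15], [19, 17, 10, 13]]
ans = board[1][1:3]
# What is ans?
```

board[1] = [13, 16, 13, 15]. board[1] has length 4. The slice board[1][1:3] selects indices [1, 2] (1->16, 2->13), giving [16, 13].

[16, 13]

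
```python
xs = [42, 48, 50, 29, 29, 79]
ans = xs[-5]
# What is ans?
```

xs has length 6. Negative index -5 maps to positive index 6 + (-5) = 1. xs[1] = 48.

48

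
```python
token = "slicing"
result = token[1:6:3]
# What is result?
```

token has length 7. The slice token[1:6:3] selects indices [1, 4] (1->'l', 4->'i'), giving 'li'.

'li'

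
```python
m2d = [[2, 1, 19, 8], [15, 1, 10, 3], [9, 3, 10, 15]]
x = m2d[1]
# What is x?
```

m2d has 3 rows. Row 1 is [15, 1, 10, 3].

[15, 1, 10, 3]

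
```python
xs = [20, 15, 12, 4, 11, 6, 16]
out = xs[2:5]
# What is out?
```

xs has length 7. The slice xs[2:5] selects indices [2, 3, 4] (2->12, 3->4, 4->11), giving [12, 4, 11].

[12, 4, 11]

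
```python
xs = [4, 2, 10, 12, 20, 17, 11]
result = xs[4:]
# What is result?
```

xs has length 7. The slice xs[4:] selects indices [4, 5, 6] (4->20, 5->17, 6->11), giving [20, 17, 11].

[20, 17, 11]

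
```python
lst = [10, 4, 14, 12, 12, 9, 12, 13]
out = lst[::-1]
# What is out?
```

lst has length 8. The slice lst[::-1] selects indices [7, 6, 5, 4, 3, 2, 1, 0] (7->13, 6->12, 5->9, 4->12, 3->12, 2->14, 1->4, 0->10), giving [13, 12, 9, 12, 12, 14, 4, 10].

[13, 12, 9, 12, 12, 14, 4, 10]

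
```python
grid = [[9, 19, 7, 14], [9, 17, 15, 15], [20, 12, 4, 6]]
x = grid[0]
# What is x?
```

grid has 3 rows. Row 0 is [9, 19, 7, 14].

[9, 19, 7, 14]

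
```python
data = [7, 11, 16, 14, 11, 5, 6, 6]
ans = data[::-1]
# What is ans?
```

data has length 8. The slice data[::-1] selects indices [7, 6, 5, 4, 3, 2, 1, 0] (7->6, 6->6, 5->5, 4->11, 3->14, 2->16, 1->11, 0->7), giving [6, 6, 5, 11, 14, 16, 11, 7].

[6, 6, 5, 11, 14, 16, 11, 7]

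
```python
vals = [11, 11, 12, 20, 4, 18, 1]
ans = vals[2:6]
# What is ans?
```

vals has length 7. The slice vals[2:6] selects indices [2, 3, 4, 5] (2->12, 3->20, 4->4, 5->18), giving [12, 20, 4, 18].

[12, 20, 4, 18]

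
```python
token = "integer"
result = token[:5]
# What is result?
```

token has length 7. The slice token[:5] selects indices [0, 1, 2, 3, 4] (0->'i', 1->'n', 2->'t', 3->'e', 4->'g'), giving 'integ'.

'integ'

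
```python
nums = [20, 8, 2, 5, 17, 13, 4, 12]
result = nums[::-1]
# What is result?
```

nums has length 8. The slice nums[::-1] selects indices [7, 6, 5, 4, 3, 2, 1, 0] (7->12, 6->4, 5->13, 4->17, 3->5, 2->2, 1->8, 0->20), giving [12, 4, 13, 17, 5, 2, 8, 20].

[12, 4, 13, 17, 5, 2, 8, 20]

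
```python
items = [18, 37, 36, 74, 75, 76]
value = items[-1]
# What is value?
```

items has length 6. Negative index -1 maps to positive index 6 + (-1) = 5. items[5] = 76.

76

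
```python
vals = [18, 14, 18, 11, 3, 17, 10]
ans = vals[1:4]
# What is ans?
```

vals has length 7. The slice vals[1:4] selects indices [1, 2, 3] (1->14, 2->18, 3->11), giving [14, 18, 11].

[14, 18, 11]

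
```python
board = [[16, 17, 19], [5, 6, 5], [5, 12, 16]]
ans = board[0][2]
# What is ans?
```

board[0] = [16, 17, 19]. Taking column 2 of that row yields 19.

19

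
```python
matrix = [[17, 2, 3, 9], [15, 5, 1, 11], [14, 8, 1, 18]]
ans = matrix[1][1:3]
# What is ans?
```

matrix[1] = [15, 5, 1, 11]. matrix[1] has length 4. The slice matrix[1][1:3] selects indices [1, 2] (1->5, 2->1), giving [5, 1].

[5, 1]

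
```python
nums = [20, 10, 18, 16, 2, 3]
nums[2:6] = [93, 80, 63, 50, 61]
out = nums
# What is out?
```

nums starts as [20, 10, 18, 16, 2, 3] (length 6). The slice nums[2:6] covers indices [2, 3, 4, 5] with values [18, 16, 2, 3]. Replacing that slice with [93, 80, 63, 50, 61] (different length) produces [20, 10, 93, 80, 63, 50, 61].

[20, 10, 93, 80, 63, 50, 61]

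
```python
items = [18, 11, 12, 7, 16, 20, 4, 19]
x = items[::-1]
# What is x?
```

items has length 8. The slice items[::-1] selects indices [7, 6, 5, 4, 3, 2, 1, 0] (7->19, 6->4, 5->20, 4->16, 3->7, 2->12, 1->11, 0->18), giving [19, 4, 20, 16, 7, 12, 11, 18].

[19, 4, 20, 16, 7, 12, 11, 18]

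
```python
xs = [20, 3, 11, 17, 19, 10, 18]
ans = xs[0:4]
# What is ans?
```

xs has length 7. The slice xs[0:4] selects indices [0, 1, 2, 3] (0->20, 1->3, 2->11, 3->17), giving [20, 3, 11, 17].

[20, 3, 11, 17]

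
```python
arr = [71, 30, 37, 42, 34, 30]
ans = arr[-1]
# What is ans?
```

arr has length 6. Negative index -1 maps to positive index 6 + (-1) = 5. arr[5] = 30.

30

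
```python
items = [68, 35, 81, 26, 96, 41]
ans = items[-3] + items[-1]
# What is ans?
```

items has length 6. Negative index -3 maps to positive index 6 + (-3) = 3. items[3] = 26.
items has length 6. Negative index -1 maps to positive index 6 + (-1) = 5. items[5] = 41.
Sum: 26 + 41 = 67.

67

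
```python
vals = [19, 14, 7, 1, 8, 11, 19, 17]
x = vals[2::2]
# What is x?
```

vals has length 8. The slice vals[2::2] selects indices [2, 4, 6] (2->7, 4->8, 6->19), giving [7, 8, 19].

[7, 8, 19]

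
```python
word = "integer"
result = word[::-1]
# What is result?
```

word has length 7. The slice word[::-1] selects indices [6, 5, 4, 3, 2, 1, 0] (6->'r', 5->'e', 4->'g', 3->'e', 2->'t', 1->'n', 0->'i'), giving 'regetni'.

'regetni'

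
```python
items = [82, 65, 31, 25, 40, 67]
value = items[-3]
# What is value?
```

items has length 6. Negative index -3 maps to positive index 6 + (-3) = 3. items[3] = 25.

25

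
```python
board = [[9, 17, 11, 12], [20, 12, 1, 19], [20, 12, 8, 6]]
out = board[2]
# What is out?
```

board has 3 rows. Row 2 is [20, 12, 8, 6].

[20, 12, 8, 6]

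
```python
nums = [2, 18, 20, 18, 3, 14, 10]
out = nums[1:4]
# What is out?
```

nums has length 7. The slice nums[1:4] selects indices [1, 2, 3] (1->18, 2->20, 3->18), giving [18, 20, 18].

[18, 20, 18]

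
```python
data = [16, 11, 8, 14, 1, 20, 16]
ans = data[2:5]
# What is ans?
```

data has length 7. The slice data[2:5] selects indices [2, 3, 4] (2->8, 3->14, 4->1), giving [8, 14, 1].

[8, 14, 1]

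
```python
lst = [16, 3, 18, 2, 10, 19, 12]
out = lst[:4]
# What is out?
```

lst has length 7. The slice lst[:4] selects indices [0, 1, 2, 3] (0->16, 1->3, 2->18, 3->2), giving [16, 3, 18, 2].

[16, 3, 18, 2]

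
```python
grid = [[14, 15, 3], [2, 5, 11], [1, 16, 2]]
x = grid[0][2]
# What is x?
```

grid[0] = [14, 15, 3]. Taking column 2 of that row yields 3.

3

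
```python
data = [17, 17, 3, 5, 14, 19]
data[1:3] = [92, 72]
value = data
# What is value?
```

data starts as [17, 17, 3, 5, 14, 19] (length 6). The slice data[1:3] covers indices [1, 2] with values [17, 3]. Replacing that slice with [92, 72] (same length) produces [17, 92, 72, 5, 14, 19].

[17, 92, 72, 5, 14, 19]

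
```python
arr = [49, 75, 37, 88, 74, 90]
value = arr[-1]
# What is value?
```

arr has length 6. Negative index -1 maps to positive index 6 + (-1) = 5. arr[5] = 90.

90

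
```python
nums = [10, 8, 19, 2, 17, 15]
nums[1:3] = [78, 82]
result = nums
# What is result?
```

nums starts as [10, 8, 19, 2, 17, 15] (length 6). The slice nums[1:3] covers indices [1, 2] with values [8, 19]. Replacing that slice with [78, 82] (same length) produces [10, 78, 82, 2, 17, 15].

[10, 78, 82, 2, 17, 15]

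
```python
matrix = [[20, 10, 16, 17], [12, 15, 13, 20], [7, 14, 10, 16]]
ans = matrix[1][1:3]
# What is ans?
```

matrix[1] = [12, 15, 13, 20]. matrix[1] has length 4. The slice matrix[1][1:3] selects indices [1, 2] (1->15, 2->13), giving [15, 13].

[15, 13]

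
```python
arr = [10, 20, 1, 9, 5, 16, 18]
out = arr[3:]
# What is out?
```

arr has length 7. The slice arr[3:] selects indices [3, 4, 5, 6] (3->9, 4->5, 5->16, 6->18), giving [9, 5, 16, 18].

[9, 5, 16, 18]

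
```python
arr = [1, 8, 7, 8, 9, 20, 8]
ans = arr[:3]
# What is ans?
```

arr has length 7. The slice arr[:3] selects indices [0, 1, 2] (0->1, 1->8, 2->7), giving [1, 8, 7].

[1, 8, 7]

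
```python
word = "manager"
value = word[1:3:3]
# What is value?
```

word has length 7. The slice word[1:3:3] selects indices [1] (1->'a'), giving 'a'.

'a'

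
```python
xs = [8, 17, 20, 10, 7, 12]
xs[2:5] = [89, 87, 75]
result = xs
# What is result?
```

xs starts as [8, 17, 20, 10, 7, 12] (length 6). The slice xs[2:5] covers indices [2, 3, 4] with values [20, 10, 7]. Replacing that slice with [89, 87, 75] (same length) produces [8, 17, 89, 87, 75, 12].

[8, 17, 89, 87, 75, 12]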